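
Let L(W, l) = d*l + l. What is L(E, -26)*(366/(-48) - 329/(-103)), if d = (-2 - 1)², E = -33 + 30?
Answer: 237315/206 ≈ 1152.0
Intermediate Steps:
E = -3
d = 9 (d = (-3)² = 9)
L(W, l) = 10*l (L(W, l) = 9*l + l = 10*l)
L(E, -26)*(366/(-48) - 329/(-103)) = (10*(-26))*(366/(-48) - 329/(-103)) = -260*(366*(-1/48) - 329*(-1/103)) = -260*(-61/8 + 329/103) = -260*(-3651/824) = 237315/206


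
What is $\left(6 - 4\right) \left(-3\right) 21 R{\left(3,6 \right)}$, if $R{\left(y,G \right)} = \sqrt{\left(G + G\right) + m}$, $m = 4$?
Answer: $-504$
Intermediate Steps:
$R{\left(y,G \right)} = \sqrt{4 + 2 G}$ ($R{\left(y,G \right)} = \sqrt{\left(G + G\right) + 4} = \sqrt{2 G + 4} = \sqrt{4 + 2 G}$)
$\left(6 - 4\right) \left(-3\right) 21 R{\left(3,6 \right)} = \left(6 - 4\right) \left(-3\right) 21 \sqrt{4 + 2 \cdot 6} = \left(6 - 4\right) \left(-3\right) 21 \sqrt{4 + 12} = 2 \left(-3\right) 21 \sqrt{16} = \left(-6\right) 21 \cdot 4 = \left(-126\right) 4 = -504$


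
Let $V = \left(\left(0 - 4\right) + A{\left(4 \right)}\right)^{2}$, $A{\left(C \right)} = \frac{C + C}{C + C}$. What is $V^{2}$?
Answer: $81$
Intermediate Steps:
$A{\left(C \right)} = 1$ ($A{\left(C \right)} = \frac{2 C}{2 C} = 2 C \frac{1}{2 C} = 1$)
$V = 9$ ($V = \left(\left(0 - 4\right) + 1\right)^{2} = \left(-4 + 1\right)^{2} = \left(-3\right)^{2} = 9$)
$V^{2} = 9^{2} = 81$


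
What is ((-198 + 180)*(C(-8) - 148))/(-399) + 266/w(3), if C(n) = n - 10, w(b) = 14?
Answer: 1531/133 ≈ 11.511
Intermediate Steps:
C(n) = -10 + n
((-198 + 180)*(C(-8) - 148))/(-399) + 266/w(3) = ((-198 + 180)*((-10 - 8) - 148))/(-399) + 266/14 = -18*(-18 - 148)*(-1/399) + 266*(1/14) = -18*(-166)*(-1/399) + 19 = 2988*(-1/399) + 19 = -996/133 + 19 = 1531/133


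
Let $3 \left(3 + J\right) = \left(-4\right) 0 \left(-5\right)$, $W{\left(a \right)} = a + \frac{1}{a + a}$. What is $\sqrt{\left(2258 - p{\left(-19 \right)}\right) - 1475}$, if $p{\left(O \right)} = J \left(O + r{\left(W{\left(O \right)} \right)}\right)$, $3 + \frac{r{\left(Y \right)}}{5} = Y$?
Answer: $\frac{\sqrt{571254}}{38} \approx 19.89$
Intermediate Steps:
$W{\left(a \right)} = a + \frac{1}{2 a}$
$r{\left(Y \right)} = -15 + 5 Y$
$J = -3$ ($J = -3 + \frac{\left(-4\right) 0 \left(-5\right)}{3} = -3 + \frac{0 \left(-5\right)}{3} = -3 + \frac{1}{3} \cdot 0 = -3 + 0 = -3$)
$p{\left(O \right)} = 45 - 18 O - \frac{15}{2 O}$ ($p{\left(O \right)} = - 3 \left(O + \left(-15 + 5 \left(O + \frac{1}{2 O}\right)\right)\right) = - 3 \left(O - \left(15 - 5 O - \frac{5}{2 O}\right)\right) = - 3 \left(O + \left(-15 + 5 O + \frac{5}{2 O}\right)\right) = - 3 \left(-15 + 6 O + \frac{5}{2 O}\right) = 45 - 18 O - \frac{15}{2 O}$)
$\sqrt{\left(2258 - p{\left(-19 \right)}\right) - 1475} = \sqrt{\left(2258 - \left(45 - -342 - \frac{15}{2 \left(-19\right)}\right)\right) - 1475} = \sqrt{\left(2258 - \left(45 + 342 - - \frac{15}{38}\right)\right) - 1475} = \sqrt{\left(2258 - \left(45 + 342 + \frac{15}{38}\right)\right) - 1475} = \sqrt{\left(2258 - \frac{14721}{38}\right) - 1475} = \sqrt{\frac{71083}{38} - 1475} = \sqrt{\frac{15033}{38}} = \frac{\sqrt{571254}}{38}$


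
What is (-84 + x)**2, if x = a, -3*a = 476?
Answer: 529984/9 ≈ 58887.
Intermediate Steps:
a = -476/3 (a = -1/3*476 = -476/3 ≈ -158.67)
x = -476/3 ≈ -158.67
(-84 + x)**2 = (-84 - 476/3)**2 = (-728/3)**2 = 529984/9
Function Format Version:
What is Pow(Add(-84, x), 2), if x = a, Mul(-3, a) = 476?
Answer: Rational(529984, 9) ≈ 58887.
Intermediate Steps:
a = Rational(-476, 3) (a = Mul(Rational(-1, 3), 476) = Rational(-476, 3) ≈ -158.67)
x = Rational(-476, 3) ≈ -158.67
Pow(Add(-84, x), 2) = Pow(Add(-84, Rational(-476, 3)), 2) = Pow(Rational(-728, 3), 2) = Rational(529984, 9)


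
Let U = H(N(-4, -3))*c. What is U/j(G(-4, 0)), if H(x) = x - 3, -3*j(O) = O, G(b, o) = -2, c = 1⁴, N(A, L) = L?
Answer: -9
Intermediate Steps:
c = 1
j(O) = -O/3
H(x) = -3 + x
U = -6 (U = (-3 - 3)*1 = -6*1 = -6)
U/j(G(-4, 0)) = -6/((-⅓*(-2))) = -6/⅔ = -6*3/2 = -9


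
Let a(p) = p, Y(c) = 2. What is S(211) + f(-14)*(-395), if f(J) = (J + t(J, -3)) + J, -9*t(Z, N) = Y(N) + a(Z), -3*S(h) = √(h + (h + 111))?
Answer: 31600/3 - √533/3 ≈ 10526.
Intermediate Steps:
S(h) = -√(111 + 2*h)/3 (S(h) = -√(h + (h + 111))/3 = -√(h + (111 + h))/3 = -√(111 + 2*h)/3)
t(Z, N) = -2/9 - Z/9 (t(Z, N) = -(2 + Z)/9 = -2/9 - Z/9)
f(J) = -2/9 + 17*J/9 (f(J) = (J + (-2/9 - J/9)) + J = (-2/9 + 8*J/9) + J = -2/9 + 17*J/9)
S(211) + f(-14)*(-395) = -√(111 + 2*211)/3 + (-2/9 + (17/9)*(-14))*(-395) = -√(111 + 422)/3 + (-2/9 - 238/9)*(-395) = -√533/3 - 80/3*(-395) = -√533/3 + 31600/3 = 31600/3 - √533/3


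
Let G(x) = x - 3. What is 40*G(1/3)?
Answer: -320/3 ≈ -106.67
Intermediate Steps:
G(x) = -3 + x
40*G(1/3) = 40*(-3 + 1/3) = 40*(-8/3) = -320/3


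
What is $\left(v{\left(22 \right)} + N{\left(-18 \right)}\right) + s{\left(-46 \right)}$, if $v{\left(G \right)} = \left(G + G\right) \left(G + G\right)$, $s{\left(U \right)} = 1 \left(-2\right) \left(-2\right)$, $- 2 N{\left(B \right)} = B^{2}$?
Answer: $1778$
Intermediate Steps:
$N{\left(B \right)} = - \frac{B^{2}}{2}$
$s{\left(U \right)} = 4$ ($s{\left(U \right)} = \left(-2\right) \left(-2\right) = 4$)
$v{\left(G \right)} = 4 G^{2}$ ($v{\left(G \right)} = 2 G 2 G = 4 G^{2}$)
$\left(v{\left(22 \right)} + N{\left(-18 \right)}\right) + s{\left(-46 \right)} = \left(4 \cdot 22^{2} - \frac{\left(-18\right)^{2}}{2}\right) + 4 = \left(4 \cdot 484 - 162\right) + 4 = \left(1936 - 162\right) + 4 = 1774 + 4 = 1778$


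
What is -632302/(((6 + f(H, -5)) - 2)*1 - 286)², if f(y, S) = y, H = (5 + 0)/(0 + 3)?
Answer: -5690718/707281 ≈ -8.0459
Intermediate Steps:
H = 5/3 ≈ 1.6667
-632302/(((6 + f(H, -5)) - 2)*1 - 286)² = -632302/(((6 + 5/3) - 2)*1 - 286)² = -632302/((23/3 - 2)*1 - 286)² = -632302/((17/3)*1 - 286)² = -632302/(17/3 - 286)² = -632302/((-841/3)²) = -632302/707281/9 = -632302*9/707281 = -5690718/707281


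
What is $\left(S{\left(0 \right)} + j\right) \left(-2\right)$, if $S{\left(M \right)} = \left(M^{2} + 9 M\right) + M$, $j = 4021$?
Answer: $-8042$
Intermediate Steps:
$S{\left(M \right)} = M^{2} + 10 M$
$\left(S{\left(0 \right)} + j\right) \left(-2\right) = \left(0 \left(10 + 0\right) + 4021\right) \left(-2\right) = \left(0 \cdot 10 + 4021\right) \left(-2\right) = \left(0 + 4021\right) \left(-2\right) = 4021 \left(-2\right) = -8042$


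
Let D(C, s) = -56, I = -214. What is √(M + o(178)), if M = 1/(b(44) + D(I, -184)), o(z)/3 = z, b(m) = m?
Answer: √19221/6 ≈ 23.107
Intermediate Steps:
o(z) = 3*z
M = -1/12 (M = 1/(44 - 56) = 1/(-12) = -1/12 ≈ -0.083333)
√(M + o(178)) = √(-1/12 + 3*178) = √(-1/12 + 534) = √(6407/12) = √19221/6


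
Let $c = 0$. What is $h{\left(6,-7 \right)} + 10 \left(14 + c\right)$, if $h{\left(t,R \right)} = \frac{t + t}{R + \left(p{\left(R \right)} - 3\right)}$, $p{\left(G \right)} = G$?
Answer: $\frac{2368}{17} \approx 139.29$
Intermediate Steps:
$h{\left(t,R \right)} = \frac{2 t}{-3 + 2 R}$ ($h{\left(t,R \right)} = \frac{t + t}{R + \left(R - 3\right)} = \frac{2 t}{R + \left(R - 3\right)} = \frac{2 t}{R + \left(-3 + R\right)} = \frac{2 t}{-3 + 2 R}$)
$h{\left(6,-7 \right)} + 10 \left(14 + c\right) = 2 \cdot 6 \frac{1}{-3 + 2 \left(-7\right)} + 10 \left(14 + 0\right) = 2 \cdot 6 \frac{1}{-3 - 14} + 10 \cdot 14 = 2 \cdot 6 \frac{1}{-17} + 140 = 2 \cdot 6 \left(- \frac{1}{17}\right) + 140 = - \frac{12}{17} + 140 = \frac{2368}{17}$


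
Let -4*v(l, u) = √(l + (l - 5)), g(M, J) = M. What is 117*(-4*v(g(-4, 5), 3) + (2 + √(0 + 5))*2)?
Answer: 468 + 234*√5 + 117*I*√13 ≈ 991.24 + 421.85*I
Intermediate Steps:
v(l, u) = -√(-5 + 2*l)/4 (v(l, u) = -√(l + (l - 5))/4 = -√(l + (-5 + l))/4 = -√(-5 + 2*l)/4)
117*(-4*v(g(-4, 5), 3) + (2 + √(0 + 5))*2) = 117*(-(-1)*√(-5 + 2*(-4)) + (2 + √(0 + 5))*2) = 117*(-(-1)*√(-5 - 8) + (2 + √5)*2) = 117*(-(-1)*√(-13) + (4 + 2*√5)) = 117*(-(-1)*I*√13 + (4 + 2*√5)) = 117*(I*√13 + (4 + 2*√5)) = 117*(4 + 2*√5 + I*√13) = 468 + 234*√5 + 117*I*√13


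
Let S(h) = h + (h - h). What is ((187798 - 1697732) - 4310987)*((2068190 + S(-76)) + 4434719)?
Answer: -37852477169193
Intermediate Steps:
S(h) = h (S(h) = h + 0 = h)
((187798 - 1697732) - 4310987)*((2068190 + S(-76)) + 4434719) = ((187798 - 1697732) - 4310987)*((2068190 - 76) + 4434719) = (-1509934 - 4310987)*(2068114 + 4434719) = -5820921*6502833 = -37852477169193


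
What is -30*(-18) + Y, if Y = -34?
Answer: 506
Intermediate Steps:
-30*(-18) + Y = -30*(-18) - 34 = 540 - 34 = 506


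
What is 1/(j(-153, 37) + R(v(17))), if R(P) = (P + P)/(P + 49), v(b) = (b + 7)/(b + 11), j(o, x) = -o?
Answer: 349/53409 ≈ 0.0065345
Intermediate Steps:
v(b) = (7 + b)/(11 + b)
R(P) = 2*P/(49 + P) (R(P) = (2*P)/(49 + P) = 2*P/(49 + P))
1/(j(-153, 37) + R(v(17))) = 1/(-1*(-153) + 2*((7 + 17)/(11 + 17))/(49 + (7 + 17)/(11 + 17))) = 1/(153 + 2*(24/28)/(49 + 24/28)) = 1/(153 + 2*((1/28)*24)/(49 + (1/28)*24)) = 1/(153 + 2*(6/7)/(49 + 6/7)) = 1/(153 + 2*(6/7)/(349/7)) = 1/(153 + 2*(6/7)*(7/349)) = 1/(153 + 12/349) = 1/(53409/349) = 349/53409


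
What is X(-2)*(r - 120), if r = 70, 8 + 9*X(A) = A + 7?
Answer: 50/3 ≈ 16.667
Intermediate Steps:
X(A) = -1/9 + A/9 (X(A) = -8/9 + (A + 7)/9 = -8/9 + (7 + A)/9 = -8/9 + (7/9 + A/9) = -1/9 + A/9)
X(-2)*(r - 120) = (-1/9 + (1/9)*(-2))*(70 - 120) = (-1/9 - 2/9)*(-50) = -1/3*(-50) = 50/3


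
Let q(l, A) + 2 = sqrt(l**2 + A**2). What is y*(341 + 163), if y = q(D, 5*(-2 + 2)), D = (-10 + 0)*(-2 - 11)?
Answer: 64512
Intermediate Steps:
D = 130 (D = -10*(-13) = 130)
q(l, A) = -2 + sqrt(A**2 + l**2) (q(l, A) = -2 + sqrt(l**2 + A**2) = -2 + sqrt(A**2 + l**2))
y = 128 (y = -2 + sqrt((5*(-2 + 2))**2 + 130**2) = -2 + sqrt((5*0)**2 + 16900) = -2 + sqrt(0**2 + 16900) = -2 + sqrt(0 + 16900) = -2 + sqrt(16900) = -2 + 130 = 128)
y*(341 + 163) = 128*(341 + 163) = 128*504 = 64512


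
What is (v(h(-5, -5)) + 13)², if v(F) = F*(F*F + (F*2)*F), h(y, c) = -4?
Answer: 32041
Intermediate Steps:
v(F) = 3*F³ (v(F) = F*(F² + (2*F)*F) = F*(F² + 2*F²) = F*(3*F²) = 3*F³)
(v(h(-5, -5)) + 13)² = (3*(-4)³ + 13)² = (3*(-64) + 13)² = (-192 + 13)² = (-179)² = 32041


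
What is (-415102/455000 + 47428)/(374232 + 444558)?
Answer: 10789662449/186274725000 ≈ 0.057923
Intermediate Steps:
(-415102/455000 + 47428)/(374232 + 444558) = (-415102*1/455000 + 47428)/818790 = (-207551/227500 + 47428)*(1/818790) = (10789662449/227500)*(1/818790) = 10789662449/186274725000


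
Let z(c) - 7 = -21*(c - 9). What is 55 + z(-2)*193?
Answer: 45989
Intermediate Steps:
z(c) = 196 - 21*c (z(c) = 7 - 21*(c - 9) = 7 - 21*(-9 + c) = 7 + (189 - 21*c) = 196 - 21*c)
55 + z(-2)*193 = 55 + (196 - 21*(-2))*193 = 55 + (196 + 42)*193 = 55 + 238*193 = 55 + 45934 = 45989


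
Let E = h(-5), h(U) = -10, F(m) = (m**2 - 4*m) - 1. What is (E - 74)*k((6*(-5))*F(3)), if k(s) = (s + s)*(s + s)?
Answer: -4838400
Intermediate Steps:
F(m) = -1 + m**2 - 4*m
E = -10
k(s) = 4*s**2 (k(s) = (2*s)*(2*s) = 4*s**2)
(E - 74)*k((6*(-5))*F(3)) = (-10 - 74)*(4*((6*(-5))*(-1 + 3**2 - 4*3))**2) = -336*(-30*(-1 + 9 - 12))**2 = -336*(-30*(-4))**2 = -336*120**2 = -336*14400 = -84*57600 = -4838400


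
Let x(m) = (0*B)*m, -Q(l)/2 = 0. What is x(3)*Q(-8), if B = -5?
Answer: 0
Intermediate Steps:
Q(l) = 0 (Q(l) = -2*0 = 0)
x(m) = 0 (x(m) = (0*(-5))*m = 0*m = 0)
x(3)*Q(-8) = 0*0 = 0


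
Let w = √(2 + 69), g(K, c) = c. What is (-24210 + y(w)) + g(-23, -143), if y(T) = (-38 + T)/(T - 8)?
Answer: -170704/7 - 30*√71/7 ≈ -24422.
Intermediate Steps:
w = √71 ≈ 8.4261
y(T) = (-38 + T)/(-8 + T)
(-24210 + y(w)) + g(-23, -143) = (-24210 + (-38 + √71)/(-8 + √71)) - 143 = -24353 + (-38 + √71)/(-8 + √71)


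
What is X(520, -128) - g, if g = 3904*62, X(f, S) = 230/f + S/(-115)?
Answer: -1447437739/5980 ≈ -2.4205e+5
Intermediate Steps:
X(f, S) = 230/f - S/115 (X(f, S) = 230/f + S*(-1/115) = 230/f - S/115)
g = 242048
X(520, -128) - g = (230/520 - 1/115*(-128)) - 1*242048 = (230*(1/520) + 128/115) - 242048 = (23/52 + 128/115) - 242048 = 9301/5980 - 242048 = -1447437739/5980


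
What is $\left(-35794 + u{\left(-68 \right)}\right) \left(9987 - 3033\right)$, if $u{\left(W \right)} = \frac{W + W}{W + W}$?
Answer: $-248904522$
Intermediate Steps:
$u{\left(W \right)} = 1$ ($u{\left(W \right)} = \frac{2 W}{2 W} = 2 W \frac{1}{2 W} = 1$)
$\left(-35794 + u{\left(-68 \right)}\right) \left(9987 - 3033\right) = \left(-35794 + 1\right) \left(9987 - 3033\right) = \left(-35793\right) 6954 = -248904522$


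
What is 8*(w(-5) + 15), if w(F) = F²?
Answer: 320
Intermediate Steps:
8*(w(-5) + 15) = 8*((-5)² + 15) = 8*(25 + 15) = 8*40 = 320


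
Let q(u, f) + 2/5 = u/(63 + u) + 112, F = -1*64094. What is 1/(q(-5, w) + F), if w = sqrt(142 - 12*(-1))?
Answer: -290/18554921 ≈ -1.5629e-5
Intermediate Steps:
w = sqrt(154) (w = sqrt(142 + 12) = sqrt(154) ≈ 12.410)
F = -64094
q(u, f) = 558/5 + u/(63 + u) (q(u, f) = -2/5 + (u/(63 + u) + 112) = -2/5 + (112 + u/(63 + u)) = 558/5 + u/(63 + u))
1/(q(-5, w) + F) = 1/((35154 + 563*(-5))/(5*(63 - 5)) - 64094) = 1/((1/5)*(35154 - 2815)/58 - 64094) = 1/((1/5)*(1/58)*32339 - 64094) = 1/(32339/290 - 64094) = 1/(-18554921/290) = -290/18554921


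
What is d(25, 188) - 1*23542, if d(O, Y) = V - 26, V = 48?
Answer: -23520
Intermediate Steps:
d(O, Y) = 22 (d(O, Y) = 48 - 26 = 22)
d(25, 188) - 1*23542 = 22 - 1*23542 = 22 - 23542 = -23520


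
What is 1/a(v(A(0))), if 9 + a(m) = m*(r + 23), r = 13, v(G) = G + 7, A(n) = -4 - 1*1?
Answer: 1/63 ≈ 0.015873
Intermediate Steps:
A(n) = -5 (A(n) = -4 - 1 = -5)
v(G) = 7 + G
a(m) = -9 + 36*m (a(m) = -9 + m*(13 + 23) = -9 + m*36 = -9 + 36*m)
1/a(v(A(0))) = 1/(-9 + 36*(7 - 5)) = 1/(-9 + 36*2) = 1/(-9 + 72) = 1/63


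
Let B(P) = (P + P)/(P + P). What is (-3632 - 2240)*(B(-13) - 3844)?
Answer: 22566096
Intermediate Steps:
B(P) = 1 (B(P) = (2*P)/((2*P)) = (2*P)*(1/(2*P)) = 1)
(-3632 - 2240)*(B(-13) - 3844) = (-3632 - 2240)*(1 - 3844) = -5872*(-3843) = 22566096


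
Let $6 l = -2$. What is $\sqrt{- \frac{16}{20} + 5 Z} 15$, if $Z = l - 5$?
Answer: $2 i \sqrt{1545} \approx 78.613 i$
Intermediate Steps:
$l = - \frac{1}{3}$ ($l = \frac{1}{6} \left(-2\right) = - \frac{1}{3} \approx -0.33333$)
$Z = - \frac{16}{3}$ ($Z = - \frac{1}{3} - 5 = - \frac{16}{3} \approx -5.3333$)
$\sqrt{- \frac{16}{20} + 5 Z} 15 = \sqrt{- \frac{16}{20} + 5 \left(- \frac{16}{3}\right)} 15 = \sqrt{\left(-16\right) \frac{1}{20} - \frac{80}{3}} \cdot 15 = \sqrt{- \frac{4}{5} - \frac{80}{3}} \cdot 15 = \sqrt{- \frac{412}{15}} \cdot 15 = \frac{2 i \sqrt{1545}}{15} \cdot 15 = 2 i \sqrt{1545}$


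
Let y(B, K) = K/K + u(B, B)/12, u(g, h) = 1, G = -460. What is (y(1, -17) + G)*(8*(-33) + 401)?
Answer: -754459/12 ≈ -62872.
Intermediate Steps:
y(B, K) = 13/12 (y(B, K) = K/K + 1/12 = 1 + 1*(1/12) = 1 + 1/12 = 13/12)
(y(1, -17) + G)*(8*(-33) + 401) = (13/12 - 460)*(8*(-33) + 401) = -5507*(-264 + 401)/12 = -5507/12*137 = -754459/12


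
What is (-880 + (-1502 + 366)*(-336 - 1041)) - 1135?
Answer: 1562257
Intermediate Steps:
(-880 + (-1502 + 366)*(-336 - 1041)) - 1135 = (-880 - 1136*(-1377)) - 1135 = (-880 + 1564272) - 1135 = 1563392 - 1135 = 1562257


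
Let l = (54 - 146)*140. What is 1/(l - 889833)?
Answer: -1/902713 ≈ -1.1078e-6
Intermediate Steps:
l = -12880 (l = -92*140 = -12880)
1/(l - 889833) = 1/(-12880 - 889833) = 1/(-902713) = -1/902713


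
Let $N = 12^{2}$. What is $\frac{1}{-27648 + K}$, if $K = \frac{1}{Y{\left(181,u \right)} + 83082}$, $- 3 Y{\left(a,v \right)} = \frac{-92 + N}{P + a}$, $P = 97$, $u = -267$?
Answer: $- \frac{34645168}{957869604447} \approx -3.6169 \cdot 10^{-5}$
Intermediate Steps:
$N = 144$
$Y{\left(a,v \right)} = - \frac{52}{3 \left(97 + a\right)}$ ($Y{\left(a,v \right)} = - \frac{\left(-92 + 144\right) \frac{1}{97 + a}}{3} = - \frac{52 \frac{1}{97 + a}}{3} = - \frac{52}{3 \left(97 + a\right)}$)
$K = \frac{417}{34645168}$ ($K = \frac{1}{- \frac{52}{291 + 3 \cdot 181} + 83082} = \frac{1}{- \frac{52}{291 + 543} + 83082} = \frac{1}{- \frac{52}{834} + 83082} = \frac{1}{\left(-52\right) \frac{1}{834} + 83082} = \frac{1}{- \frac{26}{417} + 83082} = \frac{1}{\frac{34645168}{417}} = \frac{417}{34645168} \approx 1.2036 \cdot 10^{-5}$)
$\frac{1}{-27648 + K} = \frac{1}{-27648 + \frac{417}{34645168}} = \frac{1}{- \frac{957869604447}{34645168}} = - \frac{34645168}{957869604447}$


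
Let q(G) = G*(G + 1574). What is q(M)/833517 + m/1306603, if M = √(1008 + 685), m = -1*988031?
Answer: -821328556148/1089075812751 + 1574*√1693/833517 ≈ -0.67645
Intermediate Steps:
m = -988031
M = √1693 ≈ 41.146
q(G) = G*(1574 + G)
q(M)/833517 + m/1306603 = (√1693*(1574 + √1693))/833517 - 988031/1306603 = (√1693*(1574 + √1693))*(1/833517) - 988031*1/1306603 = √1693*(1574 + √1693)/833517 - 988031/1306603 = -988031/1306603 + √1693*(1574 + √1693)/833517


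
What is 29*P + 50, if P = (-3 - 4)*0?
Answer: 50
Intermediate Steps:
P = 0 (P = -7*0 = 0)
29*P + 50 = 29*0 + 50 = 0 + 50 = 50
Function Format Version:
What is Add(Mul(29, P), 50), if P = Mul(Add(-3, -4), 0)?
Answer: 50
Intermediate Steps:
P = 0 (P = Mul(-7, 0) = 0)
Add(Mul(29, P), 50) = Add(Mul(29, 0), 50) = Add(0, 50) = 50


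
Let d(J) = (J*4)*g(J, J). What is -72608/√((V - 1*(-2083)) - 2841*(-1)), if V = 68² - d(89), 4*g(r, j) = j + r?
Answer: 36304*I*√6294/3147 ≈ 915.21*I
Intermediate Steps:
g(r, j) = j/4 + r/4 (g(r, j) = (j + r)/4 = j/4 + r/4)
d(J) = 2*J² (d(J) = (J*4)*(J/4 + J/4) = (4*J)*(J/2) = 2*J²)
V = -11218 (V = 68² - 2*89² = 4624 - 2*7921 = 4624 - 1*15842 = 4624 - 15842 = -11218)
-72608/√((V - 1*(-2083)) - 2841*(-1)) = -72608/√((-11218 - 1*(-2083)) - 2841*(-1)) = -72608/√((-11218 + 2083) + 2841) = -72608/√(-9135 + 2841) = -72608*(-I*√6294/6294) = -(-36304)*I*√6294/3147 = 36304*I*√6294/3147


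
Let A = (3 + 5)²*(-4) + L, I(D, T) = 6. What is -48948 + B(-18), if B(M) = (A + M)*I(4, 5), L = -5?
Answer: -50622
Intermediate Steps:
A = -261 (A = (3 + 5)²*(-4) - 5 = 8²*(-4) - 5 = 64*(-4) - 5 = -256 - 5 = -261)
B(M) = -1566 + 6*M (B(M) = (-261 + M)*6 = -1566 + 6*M)
-48948 + B(-18) = -48948 + (-1566 + 6*(-18)) = -48948 + (-1566 - 108) = -48948 - 1674 = -50622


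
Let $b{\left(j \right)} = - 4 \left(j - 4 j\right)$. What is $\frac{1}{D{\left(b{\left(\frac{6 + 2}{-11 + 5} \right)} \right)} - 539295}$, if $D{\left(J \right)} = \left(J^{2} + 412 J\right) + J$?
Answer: $- \frac{1}{545647} \approx -1.8327 \cdot 10^{-6}$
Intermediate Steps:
$b{\left(j \right)} = 12 j$ ($b{\left(j \right)} = - 4 \left(- 3 j\right) = 12 j$)
$D{\left(J \right)} = J^{2} + 413 J$
$\frac{1}{D{\left(b{\left(\frac{6 + 2}{-11 + 5} \right)} \right)} - 539295} = \frac{1}{12 \frac{6 + 2}{-11 + 5} \left(413 + 12 \frac{6 + 2}{-11 + 5}\right) - 539295} = \frac{1}{12 \frac{8}{-6} \left(413 + 12 \frac{8}{-6}\right) - 539295} = \frac{1}{12 \cdot 8 \left(- \frac{1}{6}\right) \left(413 + 12 \cdot 8 \left(- \frac{1}{6}\right)\right) - 539295} = \frac{1}{12 \left(- \frac{4}{3}\right) \left(413 + 12 \left(- \frac{4}{3}\right)\right) - 539295} = \frac{1}{- 16 \left(413 - 16\right) - 539295} = \frac{1}{\left(-16\right) 397 - 539295} = \frac{1}{-6352 - 539295} = \frac{1}{-545647} = - \frac{1}{545647}$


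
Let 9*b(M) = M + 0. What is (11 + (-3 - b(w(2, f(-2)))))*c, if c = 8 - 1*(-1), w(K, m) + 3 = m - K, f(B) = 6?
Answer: 71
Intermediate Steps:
w(K, m) = -3 + m - K (w(K, m) = -3 + (m - K) = -3 + m - K)
b(M) = M/9 (b(M) = (M + 0)/9 = M/9)
c = 9 (c = 8 + 1 = 9)
(11 + (-3 - b(w(2, f(-2)))))*c = (11 + (-3 - (-3 + 6 - 1*2)/9))*9 = (11 + (-3 - (-3 + 6 - 2)/9))*9 = (11 + (-3 - 1/9))*9 = (11 + (-3 - 1*⅑))*9 = (11 + (-3 - ⅑))*9 = (11 - 28/9)*9 = (71/9)*9 = 71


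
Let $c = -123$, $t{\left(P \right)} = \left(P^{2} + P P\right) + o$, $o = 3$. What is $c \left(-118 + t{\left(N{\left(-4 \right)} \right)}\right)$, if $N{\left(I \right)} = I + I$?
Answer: $-1599$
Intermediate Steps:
$N{\left(I \right)} = 2 I$
$t{\left(P \right)} = 3 + 2 P^{2}$ ($t{\left(P \right)} = \left(P^{2} + P P\right) + 3 = \left(P^{2} + P^{2}\right) + 3 = 2 P^{2} + 3 = 3 + 2 P^{2}$)
$c \left(-118 + t{\left(N{\left(-4 \right)} \right)}\right) = - 123 \left(-118 + \left(3 + 2 \left(2 \left(-4\right)\right)^{2}\right)\right) = - 123 \left(-118 + \left(3 + 2 \left(-8\right)^{2}\right)\right) = - 123 \left(-118 + \left(3 + 2 \cdot 64\right)\right) = - 123 \left(-118 + \left(3 + 128\right)\right) = - 123 \left(-118 + 131\right) = \left(-123\right) 13 = -1599$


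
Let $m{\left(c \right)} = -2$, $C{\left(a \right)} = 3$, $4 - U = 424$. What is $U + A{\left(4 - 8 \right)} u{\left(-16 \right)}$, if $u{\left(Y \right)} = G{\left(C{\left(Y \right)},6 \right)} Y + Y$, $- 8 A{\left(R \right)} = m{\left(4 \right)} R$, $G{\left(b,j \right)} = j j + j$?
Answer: $268$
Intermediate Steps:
$U = -420$ ($U = 4 - 424 = -420$)
$G{\left(b,j \right)} = j + j^{2}$ ($G{\left(b,j \right)} = j^{2} + j = j + j^{2}$)
$A{\left(R \right)} = \frac{R}{4}$ ($A{\left(R \right)} = - \frac{\left(-2\right) R}{8} = \frac{R}{4}$)
$u{\left(Y \right)} = 43 Y$ ($u{\left(Y \right)} = 6 \left(1 + 6\right) Y + Y = 6 \cdot 7 Y + Y = 42 Y + Y = 43 Y$)
$U + A{\left(4 - 8 \right)} u{\left(-16 \right)} = -420 + \frac{4 - 8}{4} \cdot 43 \left(-16\right) = -420 + \frac{1}{4} \left(-4\right) \left(-688\right) = -420 - -688 = -420 + 688 = 268$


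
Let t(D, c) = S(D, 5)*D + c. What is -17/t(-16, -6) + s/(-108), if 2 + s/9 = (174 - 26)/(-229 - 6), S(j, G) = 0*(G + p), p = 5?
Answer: 2152/705 ≈ 3.0525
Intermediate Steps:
S(j, G) = 0 (S(j, G) = 0*(G + 5) = 0*(5 + G) = 0)
t(D, c) = c (t(D, c) = 0*D + c = 0 + c = c)
s = -5562/235 (s = -18 + 9*((174 - 26)/(-229 - 6)) = -18 + 9*(148/(-235)) = -18 + 9*(148*(-1/235)) = -18 + 9*(-148/235) = -18 - 1332/235 = -5562/235 ≈ -23.668)
-17/t(-16, -6) + s/(-108) = -17/(-6) - 5562/235/(-108) = -17*(-⅙) - 5562/235*(-1/108) = 17/6 + 103/470 = 2152/705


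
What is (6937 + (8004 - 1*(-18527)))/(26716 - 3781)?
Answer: 11156/7645 ≈ 1.4593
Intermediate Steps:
(6937 + (8004 - 1*(-18527)))/(26716 - 3781) = (6937 + (8004 + 18527))/22935 = (6937 + 26531)*(1/22935) = 33468*(1/22935) = 11156/7645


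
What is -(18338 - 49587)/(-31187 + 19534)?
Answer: -31249/11653 ≈ -2.6816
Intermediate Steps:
-(18338 - 49587)/(-31187 + 19534) = -(-31249)/(-11653) = -(-31249)*(-1)/11653 = -1*31249/11653 = -31249/11653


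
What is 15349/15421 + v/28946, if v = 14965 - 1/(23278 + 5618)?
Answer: 2786678303429/1842641226048 ≈ 1.5123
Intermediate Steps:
v = 432428639/28896 (v = 14965 - 1/28896 = 432428639/28896 ≈ 14965.)
15349/15421 + v/28946 = 15349/15421 + (432428639/28896)/28946 = 15349*(1/15421) + (432428639/28896)*(1/28946) = 15349/15421 + 432428639/836423616 = 2786678303429/1842641226048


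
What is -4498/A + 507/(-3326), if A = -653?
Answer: 14629277/2171878 ≈ 6.7358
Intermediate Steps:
-4498/A + 507/(-3326) = -4498/(-653) + 507/(-3326) = -4498*(-1/653) + 507*(-1/3326) = 4498/653 - 507/3326 = 14629277/2171878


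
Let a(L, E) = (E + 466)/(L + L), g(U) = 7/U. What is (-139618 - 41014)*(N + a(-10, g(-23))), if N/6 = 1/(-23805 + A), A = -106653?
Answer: 10516834562814/2500445 ≈ 4.2060e+6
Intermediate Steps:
N = -1/21743 (N = 6/(-23805 - 106653) = 6/(-130458) = 6*(-1/130458) = -1/21743 ≈ -4.5992e-5)
a(L, E) = (466 + E)/(2*L) (a(L, E) = (466 + E)/((2*L)) = (466 + E)*(1/(2*L)) = (466 + E)/(2*L))
(-139618 - 41014)*(N + a(-10, g(-23))) = (-139618 - 41014)*(-1/21743 + (1/2)*(466 + 7/(-23))/(-10)) = -180632*(-1/21743 + (1/2)*(-1/10)*(466 + 7*(-1/23))) = -180632*(-1/21743 + (1/2)*(-1/10)*(466 - 7/23)) = -180632*(-1/21743 + (1/2)*(-1/10)*(10711/23)) = -180632*(-1/21743 - 10711/460) = -180632*(-232889733/10001780) = 10516834562814/2500445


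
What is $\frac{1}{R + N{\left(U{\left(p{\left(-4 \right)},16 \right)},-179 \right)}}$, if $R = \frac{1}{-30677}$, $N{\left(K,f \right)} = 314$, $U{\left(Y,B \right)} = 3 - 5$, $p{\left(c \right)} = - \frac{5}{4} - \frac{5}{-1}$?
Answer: $\frac{30677}{9632577} \approx 0.0031847$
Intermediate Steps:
$p{\left(c \right)} = \frac{15}{4}$ ($p{\left(c \right)} = \left(-5\right) \frac{1}{4} - -5 = - \frac{5}{4} + 5 = \frac{15}{4}$)
$U{\left(Y,B \right)} = -2$
$R = - \frac{1}{30677} \approx -3.2598 \cdot 10^{-5}$
$\frac{1}{R + N{\left(U{\left(p{\left(-4 \right)},16 \right)},-179 \right)}} = \frac{1}{- \frac{1}{30677} + 314} = \frac{1}{\frac{9632577}{30677}} = \frac{30677}{9632577}$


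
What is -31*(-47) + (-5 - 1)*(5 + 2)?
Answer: 1415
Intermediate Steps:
-31*(-47) + (-5 - 1)*(5 + 2) = 1457 - 6*7 = 1457 - 42 = 1415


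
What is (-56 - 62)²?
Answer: 13924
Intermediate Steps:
(-56 - 62)² = (-118)² = 13924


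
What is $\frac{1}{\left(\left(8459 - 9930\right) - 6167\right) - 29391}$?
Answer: $- \frac{1}{37029} \approx -2.7006 \cdot 10^{-5}$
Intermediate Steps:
$\frac{1}{\left(\left(8459 - 9930\right) - 6167\right) - 29391} = \frac{1}{\left(-1471 - 6167\right) - 29391} = \frac{1}{-7638 - 29391} = \frac{1}{-37029} = - \frac{1}{37029}$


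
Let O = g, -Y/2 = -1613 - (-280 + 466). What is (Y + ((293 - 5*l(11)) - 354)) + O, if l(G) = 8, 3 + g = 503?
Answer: 3997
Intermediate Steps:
g = 500 (g = -3 + 503 = 500)
Y = 3598 (Y = -2*(-1613 - (-280 + 466)) = -2*(-1613 - 1*186) = -2*(-1613 - 186) = -2*(-1799) = 3598)
O = 500
(Y + ((293 - 5*l(11)) - 354)) + O = (3598 + ((293 - 5*8) - 354)) + 500 = (3598 + ((293 - 40) - 354)) + 500 = (3598 + (253 - 354)) + 500 = (3598 - 101) + 500 = 3497 + 500 = 3997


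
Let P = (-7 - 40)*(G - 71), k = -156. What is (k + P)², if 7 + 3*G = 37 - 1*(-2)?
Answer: 64625521/9 ≈ 7.1806e+6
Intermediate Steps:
G = 32/3 (G = -7/3 + (37 - 1*(-2))/3 = -7/3 + (37 + 2)/3 = -7/3 + (⅓)*39 = -7/3 + 13 = 32/3 ≈ 10.667)
P = 8507/3 (P = (-7 - 40)*(32/3 - 71) = -47*(-181/3) = 8507/3 ≈ 2835.7)
(k + P)² = (-156 + 8507/3)² = (8039/3)² = 64625521/9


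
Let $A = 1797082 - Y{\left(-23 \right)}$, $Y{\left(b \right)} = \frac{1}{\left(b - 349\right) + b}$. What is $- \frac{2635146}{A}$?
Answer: $- \frac{346960890}{236615797} \approx -1.4663$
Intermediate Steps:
$Y{\left(b \right)} = \frac{1}{-349 + 2 b}$ ($Y{\left(b \right)} = \frac{1}{\left(-349 + b\right) + b} = \frac{1}{-349 + 2 b}$)
$A = \frac{709847391}{395}$ ($A = 1797082 - \frac{1}{-349 + 2 \left(-23\right)} = 1797082 - \frac{1}{-349 - 46} = 1797082 - \frac{1}{-395} = 1797082 - - \frac{1}{395} = 1797082 + \frac{1}{395} = \frac{709847391}{395} \approx 1.7971 \cdot 10^{6}$)
$- \frac{2635146}{A} = - \frac{2635146}{\frac{709847391}{395}} = \left(-2635146\right) \frac{395}{709847391} = - \frac{346960890}{236615797}$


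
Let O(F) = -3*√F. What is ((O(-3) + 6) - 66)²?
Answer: 3573 + 360*I*√3 ≈ 3573.0 + 623.54*I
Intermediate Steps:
((O(-3) + 6) - 66)² = ((-3*I*√3 + 6) - 66)² = ((6 - 3*I*√3) - 66)² = (-60 - 3*I*√3)²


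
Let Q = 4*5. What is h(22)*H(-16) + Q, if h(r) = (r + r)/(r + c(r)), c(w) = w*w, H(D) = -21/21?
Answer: 458/23 ≈ 19.913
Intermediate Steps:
H(D) = -1 (H(D) = -21*1/21 = -1)
Q = 20
c(w) = w²
h(r) = 2*r/(r + r²) (h(r) = (r + r)/(r + r²) = (2*r)/(r + r²) = 2*r/(r + r²))
h(22)*H(-16) + Q = (2/(1 + 22))*(-1) + 20 = (2/23)*(-1) + 20 = -2/23 + 20 = 458/23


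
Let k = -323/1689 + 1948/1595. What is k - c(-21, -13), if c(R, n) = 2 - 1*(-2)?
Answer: -8000833/2693955 ≈ -2.9699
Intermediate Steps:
c(R, n) = 4 (c(R, n) = 2 + 2 = 4)
k = 2774987/2693955 (k = -323*1/1689 + 1948*(1/1595) = -323/1689 + 1948/1595 = 2774987/2693955 ≈ 1.0301)
k - c(-21, -13) = 2774987/2693955 - 1*4 = 2774987/2693955 - 4 = -8000833/2693955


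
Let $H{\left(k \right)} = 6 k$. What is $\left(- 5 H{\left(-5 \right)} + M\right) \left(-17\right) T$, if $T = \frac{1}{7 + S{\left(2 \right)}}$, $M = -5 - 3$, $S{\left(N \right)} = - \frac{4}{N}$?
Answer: $- \frac{2414}{5} \approx -482.8$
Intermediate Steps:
$M = -8$ ($M = -5 - 3 = -8$)
$T = \frac{1}{5}$ ($T = \frac{1}{7 - \frac{4}{2}} = \frac{1}{7 - 2} = \frac{1}{5} \approx 0.2$)
$\left(- 5 H{\left(-5 \right)} + M\right) \left(-17\right) T = \left(- 5 \cdot 6 \left(-5\right) - 8\right) \left(-17\right) \frac{1}{5} = \left(\left(-5\right) \left(-30\right) - 8\right) \left(-17\right) \frac{1}{5} = \left(150 - 8\right) \left(-17\right) \frac{1}{5} = 142 \left(-17\right) \frac{1}{5} = \left(-2414\right) \frac{1}{5} = - \frac{2414}{5}$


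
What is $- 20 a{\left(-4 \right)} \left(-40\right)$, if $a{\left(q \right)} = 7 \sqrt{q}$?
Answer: $11200 i \approx 11200.0 i$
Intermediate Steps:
$- 20 a{\left(-4 \right)} \left(-40\right) = - 20 \cdot 7 \sqrt{-4} \left(-40\right) = - 20 \cdot 7 \cdot 2 i \left(-40\right) = - 20 \cdot 14 i \left(-40\right) = - 280 i \left(-40\right) = 11200 i$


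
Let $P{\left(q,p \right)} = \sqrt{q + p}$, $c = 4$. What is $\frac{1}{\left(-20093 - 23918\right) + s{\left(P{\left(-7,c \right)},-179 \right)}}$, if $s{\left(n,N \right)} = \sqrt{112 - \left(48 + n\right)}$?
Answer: $- \frac{1}{44011 - \sqrt{64 - i \sqrt{3}}} \approx -2.2726 \cdot 10^{-5} + 5.5903 \cdot 10^{-11} i$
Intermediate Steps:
$P{\left(q,p \right)} = \sqrt{p + q}$
$s{\left(n,N \right)} = \sqrt{64 - n}$
$\frac{1}{\left(-20093 - 23918\right) + s{\left(P{\left(-7,c \right)},-179 \right)}} = \frac{1}{\left(-20093 - 23918\right) + \sqrt{64 - \sqrt{4 - 7}}} = \frac{1}{\left(-20093 - 23918\right) + \sqrt{64 - \sqrt{-3}}} = \frac{1}{-44011 + \sqrt{64 - i \sqrt{3}}}$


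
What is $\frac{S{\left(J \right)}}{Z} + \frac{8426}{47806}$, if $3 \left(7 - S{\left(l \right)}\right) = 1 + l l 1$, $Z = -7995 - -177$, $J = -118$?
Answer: $\frac{19598137}{25482771} \approx 0.76907$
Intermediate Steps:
$Z = -7818$ ($Z = -7995 + 177 = -7818$)
$S{\left(l \right)} = \frac{20}{3} - \frac{l^{2}}{3}$ ($S{\left(l \right)} = 7 - \frac{1 + l l 1}{3} = 7 - \frac{1 + l^{2} \cdot 1}{3} = 7 - \frac{1 + l^{2}}{3} = 7 - \left(\frac{1}{3} + \frac{l^{2}}{3}\right) = \frac{20}{3} - \frac{l^{2}}{3}$)
$\frac{S{\left(J \right)}}{Z} + \frac{8426}{47806} = \frac{\frac{20}{3} - \frac{\left(-118\right)^{2}}{3}}{-7818} + \frac{8426}{47806} = \left(\frac{20}{3} - \frac{13924}{3}\right) \left(- \frac{1}{7818}\right) + 8426 \cdot \frac{1}{47806} = \left(\frac{20}{3} - \frac{13924}{3}\right) \left(- \frac{1}{7818}\right) + \frac{383}{2173} = \left(- \frac{13904}{3}\right) \left(- \frac{1}{7818}\right) + \frac{383}{2173} = \frac{6952}{11727} + \frac{383}{2173} = \frac{19598137}{25482771}$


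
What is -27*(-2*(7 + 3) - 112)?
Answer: 3564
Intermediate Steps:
-27*(-2*(7 + 3) - 112) = -27*(-2*10 - 112) = -27*(-20 - 112) = -27*(-132) = 3564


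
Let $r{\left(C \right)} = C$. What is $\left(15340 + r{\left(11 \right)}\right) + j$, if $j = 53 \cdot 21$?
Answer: $16464$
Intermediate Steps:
$j = 1113$
$\left(15340 + r{\left(11 \right)}\right) + j = \left(15340 + 11\right) + 1113 = 15351 + 1113 = 16464$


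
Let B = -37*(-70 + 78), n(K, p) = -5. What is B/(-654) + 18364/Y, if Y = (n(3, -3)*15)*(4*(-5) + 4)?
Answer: 515219/32700 ≈ 15.756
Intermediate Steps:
Y = 1200 (Y = (-5*15)*(4*(-5) + 4) = -75*(-20 + 4) = -75*(-16) = 1200)
B = -296 (B = -37*8 = -296)
B/(-654) + 18364/Y = -296/(-654) + 18364/1200 = -296*(-1/654) + 18364*(1/1200) = 148/327 + 4591/300 = 515219/32700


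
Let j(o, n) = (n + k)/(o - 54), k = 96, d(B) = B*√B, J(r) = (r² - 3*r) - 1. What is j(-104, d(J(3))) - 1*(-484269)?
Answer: 38257203/79 + I/158 ≈ 4.8427e+5 + 0.0063291*I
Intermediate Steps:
J(r) = -1 + r² - 3*r
d(B) = B^(3/2)
j(o, n) = (96 + n)/(-54 + o) (j(o, n) = (n + 96)/(o - 54) = (96 + n)/(-54 + o))
j(-104, d(J(3))) - 1*(-484269) = (96 + (-1 + 3² - 3*3)^(3/2))/(-54 - 104) - 1*(-484269) = (96 + (-1 + 9 - 9)^(3/2))/(-158) + 484269 = -(96 + (-1)^(3/2))/158 + 484269 = -(96 - I)/158 + 484269 = (-48/79 + I/158) + 484269 = 38257203/79 + I/158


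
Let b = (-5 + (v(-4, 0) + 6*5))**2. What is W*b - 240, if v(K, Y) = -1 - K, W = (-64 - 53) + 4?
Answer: -88832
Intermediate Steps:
W = -113 (W = -117 + 4 = -113)
b = 784 (b = (-5 + ((-1 - 1*(-4)) + 6*5))**2 = (-5 + ((-1 + 4) + 30))**2 = (-5 + (3 + 30))**2 = (-5 + 33)**2 = 28**2 = 784)
W*b - 240 = -113*784 - 240 = -88592 - 240 = -88832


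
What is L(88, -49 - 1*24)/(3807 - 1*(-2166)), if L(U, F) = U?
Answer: 8/543 ≈ 0.014733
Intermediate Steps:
L(88, -49 - 1*24)/(3807 - 1*(-2166)) = 88/(3807 - 1*(-2166)) = 88/(3807 + 2166) = 88/5973 = 88*(1/5973) = 8/543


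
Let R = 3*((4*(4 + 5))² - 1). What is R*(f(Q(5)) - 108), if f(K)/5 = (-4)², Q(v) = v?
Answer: -108780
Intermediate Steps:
f(K) = 80 (f(K) = 5*(-4)² = 5*16 = 80)
R = 3885 (R = 3*((4*9)² - 1) = 3*(36² - 1) = 3*(1296 - 1) = 3*1295 = 3885)
R*(f(Q(5)) - 108) = 3885*(80 - 108) = 3885*(-28) = -108780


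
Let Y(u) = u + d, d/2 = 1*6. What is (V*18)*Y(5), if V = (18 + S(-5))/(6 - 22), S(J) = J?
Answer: -1989/8 ≈ -248.63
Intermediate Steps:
d = 12 (d = 2*(1*6) = 2*6 = 12)
Y(u) = 12 + u (Y(u) = u + 12 = 12 + u)
V = -13/16 (V = (18 - 5)/(6 - 22) = 13/(-16) = 13*(-1/16) = -13/16 ≈ -0.81250)
(V*18)*Y(5) = (-13/16*18)*(12 + 5) = -117/8*17 = -1989/8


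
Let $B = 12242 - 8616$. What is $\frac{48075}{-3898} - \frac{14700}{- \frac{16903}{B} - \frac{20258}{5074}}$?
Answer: $\frac{104658043875465}{62064474434} \approx 1686.3$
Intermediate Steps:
$B = 3626$
$\frac{48075}{-3898} - \frac{14700}{- \frac{16903}{B} - \frac{20258}{5074}} = \frac{48075}{-3898} - \frac{14700}{- \frac{16903}{3626} - \frac{20258}{5074}} = 48075 \left(- \frac{1}{3898}\right) - \frac{14700}{\left(-16903\right) \frac{1}{3626} - \frac{10129}{2537}} = - \frac{48075}{3898} - \frac{14700}{- \frac{16903}{3626} - \frac{10129}{2537}} = - \frac{48075}{3898} - \frac{14700}{- \frac{79610665}{9199162}} = - \frac{48075}{3898} - - \frac{27045536280}{15922133} = - \frac{48075}{3898} + \frac{27045536280}{15922133} = \frac{104658043875465}{62064474434}$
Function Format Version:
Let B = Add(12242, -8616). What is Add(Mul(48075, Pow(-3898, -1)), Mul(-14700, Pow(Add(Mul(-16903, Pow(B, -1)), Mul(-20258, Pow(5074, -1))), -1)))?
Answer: Rational(104658043875465, 62064474434) ≈ 1686.3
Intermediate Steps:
B = 3626
Add(Mul(48075, Pow(-3898, -1)), Mul(-14700, Pow(Add(Mul(-16903, Pow(B, -1)), Mul(-20258, Pow(5074, -1))), -1))) = Add(Mul(48075, Pow(-3898, -1)), Mul(-14700, Pow(Add(Mul(-16903, Pow(3626, -1)), Mul(-20258, Pow(5074, -1))), -1))) = Add(Mul(48075, Rational(-1, 3898)), Mul(-14700, Pow(Add(Mul(-16903, Rational(1, 3626)), Mul(-20258, Rational(1, 5074))), -1))) = Add(Rational(-48075, 3898), Mul(-14700, Pow(Add(Rational(-16903, 3626), Rational(-10129, 2537)), -1))) = Add(Rational(-48075, 3898), Mul(-14700, Pow(Rational(-79610665, 9199162), -1))) = Add(Rational(-48075, 3898), Mul(-14700, Rational(-9199162, 79610665))) = Add(Rational(-48075, 3898), Rational(27045536280, 15922133)) = Rational(104658043875465, 62064474434)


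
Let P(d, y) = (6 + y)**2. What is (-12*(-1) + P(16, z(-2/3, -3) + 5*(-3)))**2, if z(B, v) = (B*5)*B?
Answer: 22024249/6561 ≈ 3356.8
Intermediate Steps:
z(B, v) = 5*B**2 (z(B, v) = (5*B)*B = 5*B**2)
(-12*(-1) + P(16, z(-2/3, -3) + 5*(-3)))**2 = (-12*(-1) + (6 + (5*(-2/3)**2 + 5*(-3)))**2)**2 = (12 + (6 + (5*(-2*1/3)**2 - 15))**2)**2 = (12 + (6 + (5*(-2/3)**2 - 15))**2)**2 = (12 + (6 + (5*(4/9) - 15))**2)**2 = (12 + (6 + (20/9 - 15))**2)**2 = (12 + (6 - 115/9)**2)**2 = (12 + (-61/9)**2)**2 = (12 + 3721/81)**2 = (4693/81)**2 = 22024249/6561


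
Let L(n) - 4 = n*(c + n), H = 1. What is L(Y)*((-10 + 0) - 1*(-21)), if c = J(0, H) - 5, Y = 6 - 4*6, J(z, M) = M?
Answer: 4400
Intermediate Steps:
Y = -18 (Y = 6 - 24 = -18)
c = -4 (c = 1 - 5 = -4)
L(n) = 4 + n*(-4 + n)
L(Y)*((-10 + 0) - 1*(-21)) = (4 + (-18)² - 4*(-18))*((-10 + 0) - 1*(-21)) = (4 + 324 + 72)*(-10 + 21) = 400*11 = 4400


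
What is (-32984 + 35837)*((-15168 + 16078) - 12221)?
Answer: -32270283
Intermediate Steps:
(-32984 + 35837)*((-15168 + 16078) - 12221) = 2853*(910 - 12221) = 2853*(-11311) = -32270283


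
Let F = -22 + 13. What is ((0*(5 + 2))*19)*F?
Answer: 0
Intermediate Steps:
F = -9
((0*(5 + 2))*19)*F = ((0*(5 + 2))*19)*(-9) = ((0*7)*19)*(-9) = (0*19)*(-9) = 0*(-9) = 0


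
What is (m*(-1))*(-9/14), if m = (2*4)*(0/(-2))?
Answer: 0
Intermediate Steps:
m = 0 (m = 8*(0*(-½)) = 8*0 = 0)
(m*(-1))*(-9/14) = (0*(-1))*(-9/14) = 0*(-9*1/14) = 0*(-9/14) = 0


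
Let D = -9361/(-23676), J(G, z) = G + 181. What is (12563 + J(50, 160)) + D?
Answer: 302920105/23676 ≈ 12794.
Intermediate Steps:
J(G, z) = 181 + G
D = 9361/23676 (D = -9361*(-1/23676) = 9361/23676 ≈ 0.39538)
(12563 + J(50, 160)) + D = (12563 + (181 + 50)) + 9361/23676 = (12563 + 231) + 9361/23676 = 12794 + 9361/23676 = 302920105/23676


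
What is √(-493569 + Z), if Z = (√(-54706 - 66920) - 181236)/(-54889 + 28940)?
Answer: √(-332340279892005 - 77847*I*√13514)/25949 ≈ 9.5651e-6 - 702.54*I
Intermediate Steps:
Z = 16476/2359 - 3*I*√13514/25949 (Z = (√(-121626) - 181236)/(-25949) = (3*I*√13514 - 181236)*(-1/25949) = (-181236 + 3*I*√13514)*(-1/25949) = 16476/2359 - 3*I*√13514/25949 ≈ 6.9843 - 0.01344*I)
√(-493569 + Z) = √(-493569 + (16476/2359 - 3*I*√13514/25949)) = √(-1164312795/2359 - 3*I*√13514/25949)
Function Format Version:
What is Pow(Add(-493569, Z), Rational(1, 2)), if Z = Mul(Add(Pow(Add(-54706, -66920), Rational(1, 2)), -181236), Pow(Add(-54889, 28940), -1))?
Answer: Mul(Rational(1, 25949), Pow(Add(-332340279892005, Mul(-77847, I, Pow(13514, Rational(1, 2)))), Rational(1, 2))) ≈ Add(9.5651e-6, Mul(-702.54, I))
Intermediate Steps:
Z = Add(Rational(16476, 2359), Mul(Rational(-3, 25949), I, Pow(13514, Rational(1, 2)))) (Z = Mul(Add(Pow(-121626, Rational(1, 2)), -181236), Pow(-25949, -1)) = Mul(Add(Mul(3, I, Pow(13514, Rational(1, 2))), -181236), Rational(-1, 25949)) = Mul(Add(-181236, Mul(3, I, Pow(13514, Rational(1, 2)))), Rational(-1, 25949)) = Add(Rational(16476, 2359), Mul(Rational(-3, 25949), I, Pow(13514, Rational(1, 2)))) ≈ Add(6.9843, Mul(-0.013440, I)))
Pow(Add(-493569, Z), Rational(1, 2)) = Pow(Add(-493569, Add(Rational(16476, 2359), Mul(Rational(-3, 25949), I, Pow(13514, Rational(1, 2))))), Rational(1, 2)) = Pow(Add(Rational(-1164312795, 2359), Mul(Rational(-3, 25949), I, Pow(13514, Rational(1, 2)))), Rational(1, 2))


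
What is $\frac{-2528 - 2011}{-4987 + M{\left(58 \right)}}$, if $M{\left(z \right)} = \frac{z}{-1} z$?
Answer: $\frac{4539}{8351} \approx 0.54353$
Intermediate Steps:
$M{\left(z \right)} = - z^{2}$ ($M{\left(z \right)} = z \left(-1\right) z = - z z = - z^{2}$)
$\frac{-2528 - 2011}{-4987 + M{\left(58 \right)}} = \frac{-2528 - 2011}{-4987 - 58^{2}} = - \frac{4539}{-4987 - 3364} = - \frac{4539}{-8351} = \left(-4539\right) \left(- \frac{1}{8351}\right) = \frac{4539}{8351}$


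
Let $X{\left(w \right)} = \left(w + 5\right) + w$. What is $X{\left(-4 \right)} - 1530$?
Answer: $-1533$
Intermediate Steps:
$X{\left(w \right)} = 5 + 2 w$ ($X{\left(w \right)} = \left(5 + w\right) + w = 5 + 2 w$)
$X{\left(-4 \right)} - 1530 = \left(5 + 2 \left(-4\right)\right) - 1530 = \left(5 - 8\right) - 1530 = -3 - 1530 = -1533$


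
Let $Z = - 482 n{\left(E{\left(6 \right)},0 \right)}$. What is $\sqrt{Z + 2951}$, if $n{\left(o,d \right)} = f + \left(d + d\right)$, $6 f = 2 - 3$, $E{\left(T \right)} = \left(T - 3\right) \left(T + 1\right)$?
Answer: $\frac{\sqrt{27282}}{3} \approx 55.058$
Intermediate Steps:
$E{\left(T \right)} = \left(1 + T\right) \left(-3 + T\right)$ ($E{\left(T \right)} = \left(-3 + T\right) \left(1 + T\right) = \left(1 + T\right) \left(-3 + T\right)$)
$f = - \frac{1}{6}$ ($f = \frac{2 - 3}{6} = \frac{1}{6} \left(-1\right) = - \frac{1}{6} \approx -0.16667$)
$n{\left(o,d \right)} = - \frac{1}{6} + 2 d$ ($n{\left(o,d \right)} = - \frac{1}{6} + \left(d + d\right) = - \frac{1}{6} + 2 d$)
$Z = \frac{241}{3}$ ($Z = - 482 \left(- \frac{1}{6} + 2 \cdot 0\right) = - 482 \left(- \frac{1}{6} + 0\right) = \left(-482\right) \left(- \frac{1}{6}\right) = \frac{241}{3} \approx 80.333$)
$\sqrt{Z + 2951} = \sqrt{\frac{241}{3} + 2951} = \sqrt{\frac{9094}{3}} = \frac{\sqrt{27282}}{3}$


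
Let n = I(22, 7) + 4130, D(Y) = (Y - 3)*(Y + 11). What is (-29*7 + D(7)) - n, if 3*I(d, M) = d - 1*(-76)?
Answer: -12881/3 ≈ -4293.7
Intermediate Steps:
I(d, M) = 76/3 + d/3 (I(d, M) = (d - 1*(-76))/3 = (d + 76)/3 = (76 + d)/3 = 76/3 + d/3)
D(Y) = (-3 + Y)*(11 + Y)
n = 12488/3 (n = (76/3 + (⅓)*22) + 4130 = (76/3 + 22/3) + 4130 = 98/3 + 4130 = 12488/3 ≈ 4162.7)
(-29*7 + D(7)) - n = (-29*7 + (-33 + 7² + 8*7)) - 1*12488/3 = (-203 + (-33 + 49 + 56)) - 12488/3 = (-203 + 72) - 12488/3 = -131 - 12488/3 = -12881/3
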